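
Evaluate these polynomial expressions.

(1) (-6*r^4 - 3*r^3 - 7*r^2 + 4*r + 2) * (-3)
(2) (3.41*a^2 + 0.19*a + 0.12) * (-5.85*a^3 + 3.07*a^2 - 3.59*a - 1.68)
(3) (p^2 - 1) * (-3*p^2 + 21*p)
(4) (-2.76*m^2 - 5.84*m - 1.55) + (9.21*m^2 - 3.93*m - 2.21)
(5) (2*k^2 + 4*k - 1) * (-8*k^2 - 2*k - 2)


(1) = 18*r^4 + 9*r^3 + 21*r^2 - 12*r - 6
(2) = -19.9485*a^5 + 9.3572*a^4 - 12.3606*a^3 - 6.0425*a^2 - 0.75*a - 0.2016
(3) = -3*p^4 + 21*p^3 + 3*p^2 - 21*p
(4) = 6.45*m^2 - 9.77*m - 3.76
(5) = -16*k^4 - 36*k^3 - 4*k^2 - 6*k + 2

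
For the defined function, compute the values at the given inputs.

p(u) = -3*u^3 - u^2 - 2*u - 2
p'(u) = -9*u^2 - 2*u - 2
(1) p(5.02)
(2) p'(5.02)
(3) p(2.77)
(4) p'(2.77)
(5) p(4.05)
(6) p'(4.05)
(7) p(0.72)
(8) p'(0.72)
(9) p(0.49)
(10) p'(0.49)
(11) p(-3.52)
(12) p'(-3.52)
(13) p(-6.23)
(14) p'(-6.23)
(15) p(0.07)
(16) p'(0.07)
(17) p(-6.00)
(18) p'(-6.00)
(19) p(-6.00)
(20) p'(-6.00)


(1) = -416.76
(2) = -238.84
(3) = -78.97
(4) = -76.60
(5) = -225.79
(6) = -157.72
(7) = -5.08
(8) = -8.11
(9) = -3.57
(10) = -5.14
(11) = 123.49
(12) = -106.47
(13) = 697.06
(14) = -338.86
(15) = -2.15
(16) = -2.18
(17) = 622.00
(18) = -314.00
(19) = 622.00
(20) = -314.00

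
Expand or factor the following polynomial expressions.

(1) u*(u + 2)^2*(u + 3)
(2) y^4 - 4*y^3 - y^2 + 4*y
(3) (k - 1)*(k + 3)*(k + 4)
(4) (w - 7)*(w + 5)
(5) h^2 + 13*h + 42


(1) = u^4 + 7*u^3 + 16*u^2 + 12*u
(2) = y*(y - 4)*(y - 1)*(y + 1)
(3) = k^3 + 6*k^2 + 5*k - 12
(4) = w^2 - 2*w - 35
(5) = (h + 6)*(h + 7)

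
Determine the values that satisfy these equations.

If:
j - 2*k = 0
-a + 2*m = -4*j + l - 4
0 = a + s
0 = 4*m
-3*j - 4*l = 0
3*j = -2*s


Then:
a = -24/13
j = -16/13
k = -8/13
l = 12/13
m = 0
s = 24/13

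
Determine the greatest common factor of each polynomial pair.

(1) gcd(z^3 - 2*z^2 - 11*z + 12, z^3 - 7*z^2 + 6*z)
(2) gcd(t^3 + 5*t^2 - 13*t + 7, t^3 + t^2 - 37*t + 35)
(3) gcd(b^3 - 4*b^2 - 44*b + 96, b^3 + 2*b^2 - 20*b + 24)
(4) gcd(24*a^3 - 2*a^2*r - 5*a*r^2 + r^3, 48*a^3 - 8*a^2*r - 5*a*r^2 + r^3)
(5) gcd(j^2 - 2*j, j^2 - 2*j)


(1) = gcd((z - 4)*(z - 1)*(z + 3), z*(z - 6)*(z - 1)) = z - 1
(2) = gcd((t - 1)^2*(t + 7), (t - 5)*(t - 1)*(t + 7)) = t^2 + 6*t - 7
(3) = b^2 + 4*b - 12
(4) = gcd((-4*a + r)*(-3*a + r)*(2*a + r), (-4*a + r)^2*(3*a + r)) = -4*a + r
(5) = j^2 - 2*j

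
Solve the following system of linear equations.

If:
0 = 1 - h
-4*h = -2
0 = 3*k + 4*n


Then:
No Solution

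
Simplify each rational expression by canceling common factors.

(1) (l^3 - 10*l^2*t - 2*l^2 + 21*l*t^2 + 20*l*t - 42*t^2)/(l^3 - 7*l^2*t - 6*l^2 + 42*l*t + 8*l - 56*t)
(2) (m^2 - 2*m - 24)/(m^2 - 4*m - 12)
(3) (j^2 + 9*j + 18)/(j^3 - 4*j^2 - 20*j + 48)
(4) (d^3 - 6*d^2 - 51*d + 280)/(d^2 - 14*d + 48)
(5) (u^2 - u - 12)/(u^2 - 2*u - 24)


(1) = (l - 3*t)/(l - 4)
(2) = (m + 4)/(m + 2)
(3) = (j^2 + 9*j + 18)/(j^3 - 4*j^2 - 20*j + 48)
(4) = (d^2 + 2*d - 35)/(d - 6)
(5) = (u^2 - u - 12)/(u^2 - 2*u - 24)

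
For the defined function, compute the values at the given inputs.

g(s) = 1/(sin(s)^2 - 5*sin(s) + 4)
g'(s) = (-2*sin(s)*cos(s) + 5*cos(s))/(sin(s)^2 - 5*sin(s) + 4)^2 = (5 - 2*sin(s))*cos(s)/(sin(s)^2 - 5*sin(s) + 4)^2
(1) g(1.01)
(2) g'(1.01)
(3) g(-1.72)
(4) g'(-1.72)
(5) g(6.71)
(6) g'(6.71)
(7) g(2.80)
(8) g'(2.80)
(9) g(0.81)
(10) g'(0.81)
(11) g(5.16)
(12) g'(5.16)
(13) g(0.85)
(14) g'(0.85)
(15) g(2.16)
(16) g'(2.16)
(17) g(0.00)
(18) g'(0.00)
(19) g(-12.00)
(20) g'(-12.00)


(1) = 2.07
(2) = 7.54
(3) = 0.10
(4) = -0.01
(5) = 0.48
(6) = 0.86
(7) = 0.41
(8) = -0.69
(9) = 1.11
(10) = 3.00
(11) = 0.11
(12) = 0.03
(13) = 1.24
(14) = 3.54
(15) = 1.87
(16) = -6.50
(17) = 0.25
(18) = 0.31
(19) = 0.62
(20) = 1.29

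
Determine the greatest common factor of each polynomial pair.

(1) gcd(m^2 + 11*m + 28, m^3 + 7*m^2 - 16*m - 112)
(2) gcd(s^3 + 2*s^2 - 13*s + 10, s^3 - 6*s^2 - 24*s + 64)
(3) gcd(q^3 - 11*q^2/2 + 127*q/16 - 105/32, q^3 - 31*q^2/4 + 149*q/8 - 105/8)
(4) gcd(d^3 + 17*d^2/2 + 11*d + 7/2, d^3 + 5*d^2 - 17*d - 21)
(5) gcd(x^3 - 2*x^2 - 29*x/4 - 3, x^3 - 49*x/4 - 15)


(1) = gcd((m + 4)*(m + 7), (m - 4)*(m + 4)*(m + 7)) = m^2 + 11*m + 28
(2) = s - 2
(3) = q^2 - 19*q/4 + 35/8
(4) = gcd((d + 1/2)*(d + 1)*(d + 7), (d - 3)*(d + 1)*(d + 7)) = d^2 + 8*d + 7
(5) = x^2 - 5*x/2 - 6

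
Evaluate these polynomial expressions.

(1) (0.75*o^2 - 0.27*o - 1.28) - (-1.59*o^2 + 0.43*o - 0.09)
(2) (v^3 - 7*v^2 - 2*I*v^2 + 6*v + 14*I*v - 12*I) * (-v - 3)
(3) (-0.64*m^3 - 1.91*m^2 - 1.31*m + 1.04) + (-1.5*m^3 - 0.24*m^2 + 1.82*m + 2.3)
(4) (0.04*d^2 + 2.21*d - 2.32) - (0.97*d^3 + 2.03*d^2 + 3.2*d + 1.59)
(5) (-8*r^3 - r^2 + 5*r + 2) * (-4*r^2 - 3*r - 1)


(1) = 2.34*o^2 - 0.7*o - 1.19
(2) = -v^4 + 4*v^3 + 2*I*v^3 + 15*v^2 - 8*I*v^2 - 18*v - 30*I*v + 36*I
(3) = -2.14*m^3 - 2.15*m^2 + 0.51*m + 3.34
(4) = -0.97*d^3 - 1.99*d^2 - 0.99*d - 3.91
(5) = 32*r^5 + 28*r^4 - 9*r^3 - 22*r^2 - 11*r - 2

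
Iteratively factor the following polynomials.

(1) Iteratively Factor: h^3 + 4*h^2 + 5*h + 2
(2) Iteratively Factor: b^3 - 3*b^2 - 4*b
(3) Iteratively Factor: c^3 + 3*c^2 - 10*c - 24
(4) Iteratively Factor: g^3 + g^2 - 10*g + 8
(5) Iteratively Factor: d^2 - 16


(1) = (h + 2)*(h^2 + 2*h + 1) = (h + 1)*(h + 2)*(h + 1)
(2) = (b)*(b^2 - 3*b - 4) = b*(b - 4)*(b + 1)
(3) = (c + 2)*(c^2 + c - 12) = (c + 2)*(c + 4)*(c - 3)
(4) = (g + 4)*(g^2 - 3*g + 2) = (g - 2)*(g + 4)*(g - 1)
(5) = (d - 4)*(d + 4)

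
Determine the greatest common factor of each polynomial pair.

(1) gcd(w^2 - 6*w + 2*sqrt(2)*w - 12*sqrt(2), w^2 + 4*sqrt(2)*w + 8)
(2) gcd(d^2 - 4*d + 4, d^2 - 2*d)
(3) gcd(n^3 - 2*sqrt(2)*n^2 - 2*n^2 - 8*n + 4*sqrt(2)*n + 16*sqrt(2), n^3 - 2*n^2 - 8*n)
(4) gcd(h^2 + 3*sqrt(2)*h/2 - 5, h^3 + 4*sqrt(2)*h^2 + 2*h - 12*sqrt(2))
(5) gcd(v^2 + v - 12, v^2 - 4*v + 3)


(1) = gcd((w - 6)*(w + 2*sqrt(2)), (w + 2*sqrt(2))^2) = w + 2*sqrt(2)
(2) = gcd((d - 2)^2, d*(d - 2)) = d - 2
(3) = n^2 - 2*n - 8
(4) = gcd((h - sqrt(2))*(h + 5*sqrt(2)/2), (h - sqrt(2))*(h + 2*sqrt(2))*(h + 3*sqrt(2))) = h - sqrt(2)
(5) = gcd((v - 3)*(v + 4), (v - 3)*(v - 1)) = v - 3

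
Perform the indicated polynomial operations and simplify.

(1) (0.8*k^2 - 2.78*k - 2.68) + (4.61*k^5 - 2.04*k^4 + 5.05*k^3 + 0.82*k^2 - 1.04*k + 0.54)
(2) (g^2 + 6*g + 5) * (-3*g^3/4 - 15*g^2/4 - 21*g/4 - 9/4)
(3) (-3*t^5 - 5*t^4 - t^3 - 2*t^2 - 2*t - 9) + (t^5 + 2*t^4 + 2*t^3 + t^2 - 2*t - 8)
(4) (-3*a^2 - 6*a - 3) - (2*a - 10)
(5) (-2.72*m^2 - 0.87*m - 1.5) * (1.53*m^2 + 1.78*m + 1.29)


(1) = 4.61*k^5 - 2.04*k^4 + 5.05*k^3 + 1.62*k^2 - 3.82*k - 2.14
(2) = -3*g^5/4 - 33*g^4/4 - 63*g^3/2 - 105*g^2/2 - 159*g/4 - 45/4
(3) = -2*t^5 - 3*t^4 + t^3 - t^2 - 4*t - 17
(4) = -3*a^2 - 8*a + 7
(5) = -4.1616*m^4 - 6.1727*m^3 - 7.3524*m^2 - 3.7923*m - 1.935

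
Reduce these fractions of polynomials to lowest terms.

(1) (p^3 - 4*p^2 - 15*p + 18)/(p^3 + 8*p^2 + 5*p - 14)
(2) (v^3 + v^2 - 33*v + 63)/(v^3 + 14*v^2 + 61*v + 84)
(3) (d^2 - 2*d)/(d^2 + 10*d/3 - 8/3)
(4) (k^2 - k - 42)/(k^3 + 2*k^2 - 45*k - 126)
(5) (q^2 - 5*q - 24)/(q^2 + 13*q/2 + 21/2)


(1) = (p^2 - 3*p - 18)/(p^2 + 9*p + 14)
(2) = (v^2 - 6*v + 9)/(v^2 + 7*v + 12)
(3) = (3*d^2 - 6*d)/(3*d^2 + 10*d - 8)
(4) = 1/(k + 3)
(5) = (2*q - 16)/(2*q + 7)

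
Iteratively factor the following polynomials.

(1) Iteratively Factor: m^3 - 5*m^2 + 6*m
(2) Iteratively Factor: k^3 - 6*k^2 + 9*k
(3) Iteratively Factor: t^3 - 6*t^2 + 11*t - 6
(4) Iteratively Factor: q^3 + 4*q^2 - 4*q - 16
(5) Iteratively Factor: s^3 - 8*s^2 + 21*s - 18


(1) = (m)*(m^2 - 5*m + 6) = m*(m - 2)*(m - 3)
(2) = (k - 3)*(k^2 - 3*k) = (k - 3)^2*(k)
(3) = (t - 2)*(t^2 - 4*t + 3) = (t - 3)*(t - 2)*(t - 1)
(4) = (q + 4)*(q^2 - 4) = (q - 2)*(q + 4)*(q + 2)
(5) = (s - 3)*(s^2 - 5*s + 6) = (s - 3)^2*(s - 2)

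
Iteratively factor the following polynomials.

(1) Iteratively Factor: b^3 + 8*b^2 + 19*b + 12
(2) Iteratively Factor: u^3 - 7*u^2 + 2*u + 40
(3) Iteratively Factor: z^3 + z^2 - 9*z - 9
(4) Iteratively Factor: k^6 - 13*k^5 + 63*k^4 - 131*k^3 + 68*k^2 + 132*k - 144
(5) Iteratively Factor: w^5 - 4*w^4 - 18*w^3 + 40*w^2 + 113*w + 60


(1) = (b + 4)*(b^2 + 4*b + 3) = (b + 3)*(b + 4)*(b + 1)
(2) = (u + 2)*(u^2 - 9*u + 20) = (u - 4)*(u + 2)*(u - 5)
(3) = (z + 1)*(z^2 - 9) = (z + 1)*(z + 3)*(z - 3)
(4) = (k - 2)*(k^5 - 11*k^4 + 41*k^3 - 49*k^2 - 30*k + 72) = (k - 2)*(k + 1)*(k^4 - 12*k^3 + 53*k^2 - 102*k + 72) = (k - 3)*(k - 2)*(k + 1)*(k^3 - 9*k^2 + 26*k - 24) = (k - 3)^2*(k - 2)*(k + 1)*(k^2 - 6*k + 8) = (k - 4)*(k - 3)^2*(k - 2)*(k + 1)*(k - 2)
(5) = (w - 4)*(w^4 - 18*w^2 - 32*w - 15) = (w - 4)*(w + 1)*(w^3 - w^2 - 17*w - 15) = (w - 4)*(w + 1)^2*(w^2 - 2*w - 15) = (w - 5)*(w - 4)*(w + 1)^2*(w + 3)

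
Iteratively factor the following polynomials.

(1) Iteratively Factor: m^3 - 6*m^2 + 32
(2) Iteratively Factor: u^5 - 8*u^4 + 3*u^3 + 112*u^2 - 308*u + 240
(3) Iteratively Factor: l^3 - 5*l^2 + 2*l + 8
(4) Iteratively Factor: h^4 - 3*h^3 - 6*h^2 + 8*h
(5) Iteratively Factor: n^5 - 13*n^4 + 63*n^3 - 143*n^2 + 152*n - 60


(1) = (m - 4)*(m^2 - 2*m - 8) = (m - 4)^2*(m + 2)
(2) = (u - 2)*(u^4 - 6*u^3 - 9*u^2 + 94*u - 120) = (u - 2)*(u + 4)*(u^3 - 10*u^2 + 31*u - 30) = (u - 5)*(u - 2)*(u + 4)*(u^2 - 5*u + 6) = (u - 5)*(u - 2)^2*(u + 4)*(u - 3)
(3) = (l + 1)*(l^2 - 6*l + 8) = (l - 4)*(l + 1)*(l - 2)
(4) = (h + 2)*(h^3 - 5*h^2 + 4*h) = (h - 1)*(h + 2)*(h^2 - 4*h) = h*(h - 1)*(h + 2)*(h - 4)
(5) = (n - 5)*(n^4 - 8*n^3 + 23*n^2 - 28*n + 12) = (n - 5)*(n - 1)*(n^3 - 7*n^2 + 16*n - 12) = (n - 5)*(n - 3)*(n - 1)*(n^2 - 4*n + 4) = (n - 5)*(n - 3)*(n - 2)*(n - 1)*(n - 2)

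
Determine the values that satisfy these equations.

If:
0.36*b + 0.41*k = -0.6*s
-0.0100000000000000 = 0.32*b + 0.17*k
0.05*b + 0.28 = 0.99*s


Then:
b = 0.38
k = -0.78
s = 0.30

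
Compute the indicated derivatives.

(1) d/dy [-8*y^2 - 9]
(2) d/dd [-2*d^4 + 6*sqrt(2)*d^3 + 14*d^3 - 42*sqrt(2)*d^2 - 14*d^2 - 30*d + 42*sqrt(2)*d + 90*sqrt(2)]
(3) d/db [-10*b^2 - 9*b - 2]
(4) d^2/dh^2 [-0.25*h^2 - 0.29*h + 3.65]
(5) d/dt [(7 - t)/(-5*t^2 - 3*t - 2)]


(1) = -16*y
(2) = -8*d^3 + 18*sqrt(2)*d^2 + 42*d^2 - 84*sqrt(2)*d - 28*d - 30 + 42*sqrt(2)
(3) = -20*b - 9
(4) = -0.500000000000000
(5) = (5*t^2 + 3*t - (t - 7)*(10*t + 3) + 2)/(5*t^2 + 3*t + 2)^2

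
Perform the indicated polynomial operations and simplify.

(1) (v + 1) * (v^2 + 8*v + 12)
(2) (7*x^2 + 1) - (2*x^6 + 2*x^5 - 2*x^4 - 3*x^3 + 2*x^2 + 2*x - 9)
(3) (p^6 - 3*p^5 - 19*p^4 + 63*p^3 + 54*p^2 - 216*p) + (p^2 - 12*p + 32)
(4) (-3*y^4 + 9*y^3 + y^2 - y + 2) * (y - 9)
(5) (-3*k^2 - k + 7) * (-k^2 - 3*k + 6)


(1) = v^3 + 9*v^2 + 20*v + 12
(2) = -2*x^6 - 2*x^5 + 2*x^4 + 3*x^3 + 5*x^2 - 2*x + 10
(3) = p^6 - 3*p^5 - 19*p^4 + 63*p^3 + 55*p^2 - 228*p + 32
(4) = -3*y^5 + 36*y^4 - 80*y^3 - 10*y^2 + 11*y - 18
(5) = 3*k^4 + 10*k^3 - 22*k^2 - 27*k + 42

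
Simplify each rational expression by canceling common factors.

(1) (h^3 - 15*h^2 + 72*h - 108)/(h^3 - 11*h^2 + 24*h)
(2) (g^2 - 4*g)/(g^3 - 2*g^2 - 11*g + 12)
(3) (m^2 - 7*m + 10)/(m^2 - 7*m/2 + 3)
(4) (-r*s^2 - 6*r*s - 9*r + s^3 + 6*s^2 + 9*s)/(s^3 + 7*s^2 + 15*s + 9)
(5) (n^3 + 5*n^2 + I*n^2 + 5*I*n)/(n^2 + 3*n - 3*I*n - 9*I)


(1) = (h^2 - 12*h + 36)/(h^2 - 8*h)
(2) = g/(g^2 + 2*g - 3)
(3) = (2*m - 10)/(2*m - 3)
(4) = (-r + s)/(s + 1)
(5) = (n^3 + n^2*(5 + I) + 5*I*n)/(n^2 + n*(3 - 3*I) - 9*I)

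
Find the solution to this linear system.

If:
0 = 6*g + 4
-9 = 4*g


Then:
No Solution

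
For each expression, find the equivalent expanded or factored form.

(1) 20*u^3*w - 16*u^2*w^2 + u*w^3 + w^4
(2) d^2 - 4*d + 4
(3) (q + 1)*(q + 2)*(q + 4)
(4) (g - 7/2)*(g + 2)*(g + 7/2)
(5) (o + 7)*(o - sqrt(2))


(1) = w*(-2*u + w)^2*(5*u + w)
(2) = (d - 2)^2
(3) = q^3 + 7*q^2 + 14*q + 8
(4) = g^3 + 2*g^2 - 49*g/4 - 49/2
(5) = o^2 - sqrt(2)*o + 7*o - 7*sqrt(2)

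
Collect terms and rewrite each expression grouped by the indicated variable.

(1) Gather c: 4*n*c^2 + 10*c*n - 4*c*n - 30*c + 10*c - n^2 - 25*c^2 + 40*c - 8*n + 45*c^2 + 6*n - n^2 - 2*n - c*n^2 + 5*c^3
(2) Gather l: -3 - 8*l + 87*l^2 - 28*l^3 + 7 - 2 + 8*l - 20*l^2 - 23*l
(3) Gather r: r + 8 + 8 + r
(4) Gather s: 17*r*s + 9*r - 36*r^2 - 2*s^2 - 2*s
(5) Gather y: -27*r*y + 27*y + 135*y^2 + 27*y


(1) = 5*c^3 + c^2*(4*n + 20) + c*(-n^2 + 6*n + 20) - 2*n^2 - 4*n
(2) = -28*l^3 + 67*l^2 - 23*l + 2
(3) = 2*r + 16
(4) = -36*r^2 + 9*r - 2*s^2 + s*(17*r - 2)
(5) = 135*y^2 + y*(54 - 27*r)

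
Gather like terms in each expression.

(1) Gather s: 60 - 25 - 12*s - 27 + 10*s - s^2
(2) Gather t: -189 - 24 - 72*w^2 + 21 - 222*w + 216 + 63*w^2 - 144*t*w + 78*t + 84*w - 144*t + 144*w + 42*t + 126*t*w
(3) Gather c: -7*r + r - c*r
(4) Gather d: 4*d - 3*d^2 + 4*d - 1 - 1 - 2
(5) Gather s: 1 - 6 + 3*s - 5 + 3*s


(1) = -s^2 - 2*s + 8
(2) = t*(-18*w - 24) - 9*w^2 + 6*w + 24
(3) = -c*r - 6*r
(4) = -3*d^2 + 8*d - 4
(5) = 6*s - 10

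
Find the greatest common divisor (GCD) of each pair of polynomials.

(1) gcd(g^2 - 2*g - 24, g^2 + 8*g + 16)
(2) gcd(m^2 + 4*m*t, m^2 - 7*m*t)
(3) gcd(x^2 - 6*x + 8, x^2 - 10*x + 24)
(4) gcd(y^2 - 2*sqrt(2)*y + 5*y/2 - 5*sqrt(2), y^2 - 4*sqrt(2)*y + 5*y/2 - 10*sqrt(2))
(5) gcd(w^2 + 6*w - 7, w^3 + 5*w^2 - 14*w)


(1) = gcd((g - 6)*(g + 4), (g + 4)^2) = g + 4
(2) = m
(3) = x - 4
(4) = y + 5/2
(5) = w + 7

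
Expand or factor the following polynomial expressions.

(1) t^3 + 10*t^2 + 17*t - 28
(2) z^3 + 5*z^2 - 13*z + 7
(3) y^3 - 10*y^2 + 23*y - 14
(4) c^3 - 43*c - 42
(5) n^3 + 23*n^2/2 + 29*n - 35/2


(1) = (t - 1)*(t + 4)*(t + 7)
(2) = (z - 1)^2*(z + 7)
(3) = (y - 7)*(y - 2)*(y - 1)
(4) = (c - 7)*(c + 1)*(c + 6)
(5) = (n - 1/2)*(n + 5)*(n + 7)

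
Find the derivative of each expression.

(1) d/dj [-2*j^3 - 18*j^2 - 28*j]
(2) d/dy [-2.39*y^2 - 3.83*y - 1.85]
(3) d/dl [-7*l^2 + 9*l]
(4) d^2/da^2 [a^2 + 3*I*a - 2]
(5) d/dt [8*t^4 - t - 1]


(1) = -6*j^2 - 36*j - 28
(2) = -4.78*y - 3.83
(3) = 9 - 14*l
(4) = 2
(5) = 32*t^3 - 1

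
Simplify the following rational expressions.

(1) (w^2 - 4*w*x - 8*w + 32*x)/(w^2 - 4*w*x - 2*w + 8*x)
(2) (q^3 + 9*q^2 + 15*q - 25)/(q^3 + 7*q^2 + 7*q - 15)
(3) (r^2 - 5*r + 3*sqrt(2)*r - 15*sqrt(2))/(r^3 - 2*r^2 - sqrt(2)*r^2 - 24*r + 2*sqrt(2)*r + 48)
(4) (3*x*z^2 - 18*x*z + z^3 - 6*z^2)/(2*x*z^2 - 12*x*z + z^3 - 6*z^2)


(1) = (w - 8)/(w - 2)
(2) = (q + 5)/(q + 3)
(3) = (r - 5)/(r^2 + r*(-4*sqrt(2) - 2) + 8*sqrt(2))
(4) = (3*x + z)/(2*x + z)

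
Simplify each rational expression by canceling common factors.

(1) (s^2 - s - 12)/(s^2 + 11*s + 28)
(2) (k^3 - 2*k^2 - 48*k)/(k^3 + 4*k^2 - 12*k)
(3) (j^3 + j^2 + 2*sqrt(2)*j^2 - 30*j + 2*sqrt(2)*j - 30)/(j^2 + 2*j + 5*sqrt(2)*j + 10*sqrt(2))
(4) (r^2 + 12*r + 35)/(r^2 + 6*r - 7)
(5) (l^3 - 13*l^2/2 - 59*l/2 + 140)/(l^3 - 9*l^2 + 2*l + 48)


(1) = (s^2 - s - 12)/(s^2 + 11*s + 28)
(2) = (k - 8)/(k - 2)
(3) = (j^2 + j*(1 - 3*sqrt(2)) - 3*sqrt(2))/(j + 2)
(4) = (r + 5)/(r - 1)
(5) = (2*l^2 + 3*l - 35)/(2*l^2 - 2*l - 12)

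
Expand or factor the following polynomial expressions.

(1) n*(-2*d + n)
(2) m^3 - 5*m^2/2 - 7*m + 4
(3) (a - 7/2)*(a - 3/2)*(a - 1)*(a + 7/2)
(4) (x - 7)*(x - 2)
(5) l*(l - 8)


(1) = -2*d*n + n^2
(2) = (m - 4)*(m - 1/2)*(m + 2)
(3) = a^4 - 5*a^3/2 - 43*a^2/4 + 245*a/8 - 147/8
(4) = x^2 - 9*x + 14
(5) = l^2 - 8*l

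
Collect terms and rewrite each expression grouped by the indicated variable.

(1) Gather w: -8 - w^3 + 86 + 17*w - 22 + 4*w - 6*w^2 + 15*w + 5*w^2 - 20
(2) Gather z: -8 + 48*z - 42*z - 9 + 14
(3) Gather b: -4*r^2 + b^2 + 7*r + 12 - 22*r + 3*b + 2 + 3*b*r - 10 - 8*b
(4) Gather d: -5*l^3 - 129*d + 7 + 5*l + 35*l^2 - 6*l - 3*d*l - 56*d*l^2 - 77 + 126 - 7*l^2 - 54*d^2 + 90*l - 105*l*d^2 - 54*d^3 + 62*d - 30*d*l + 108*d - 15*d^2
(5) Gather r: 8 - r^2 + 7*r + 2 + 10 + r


(1) = -w^3 - w^2 + 36*w + 36
(2) = 6*z - 3
(3) = b^2 + b*(3*r - 5) - 4*r^2 - 15*r + 4
(4) = -54*d^3 + d^2*(-105*l - 69) + d*(-56*l^2 - 33*l + 41) - 5*l^3 + 28*l^2 + 89*l + 56
(5) = -r^2 + 8*r + 20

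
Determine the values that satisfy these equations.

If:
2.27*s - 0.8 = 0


Then:
s = 0.35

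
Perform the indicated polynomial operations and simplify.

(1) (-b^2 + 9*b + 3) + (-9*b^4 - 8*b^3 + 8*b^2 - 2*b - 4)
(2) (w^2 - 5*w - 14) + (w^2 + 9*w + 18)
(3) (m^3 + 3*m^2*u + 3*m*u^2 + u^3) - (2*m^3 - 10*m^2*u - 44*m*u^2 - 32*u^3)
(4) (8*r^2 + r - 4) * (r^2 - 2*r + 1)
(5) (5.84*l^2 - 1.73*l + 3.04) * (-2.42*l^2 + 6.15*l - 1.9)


(1) = -9*b^4 - 8*b^3 + 7*b^2 + 7*b - 1
(2) = 2*w^2 + 4*w + 4
(3) = -m^3 + 13*m^2*u + 47*m*u^2 + 33*u^3
(4) = 8*r^4 - 15*r^3 + 2*r^2 + 9*r - 4
(5) = -14.1328*l^4 + 40.1026*l^3 - 29.0923*l^2 + 21.983*l - 5.776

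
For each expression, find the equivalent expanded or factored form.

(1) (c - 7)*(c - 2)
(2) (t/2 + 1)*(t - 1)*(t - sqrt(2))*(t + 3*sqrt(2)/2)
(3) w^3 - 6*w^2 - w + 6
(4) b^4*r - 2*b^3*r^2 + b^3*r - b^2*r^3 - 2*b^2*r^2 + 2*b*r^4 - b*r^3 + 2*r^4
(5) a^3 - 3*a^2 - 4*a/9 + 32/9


(1) = c^2 - 9*c + 14
(2) = t^4/2 + sqrt(2)*t^3/4 + t^3/2 - 5*t^2/2 + sqrt(2)*t^2/4 - 3*t/2 - sqrt(2)*t/2 + 3
(3) = (w - 6)*(w - 1)*(w + 1)
(4) = (b - 2*r)*(b - r)*(b + r)*(b*r + r)
(5) = (a - 8/3)*(a - 4/3)*(a + 1)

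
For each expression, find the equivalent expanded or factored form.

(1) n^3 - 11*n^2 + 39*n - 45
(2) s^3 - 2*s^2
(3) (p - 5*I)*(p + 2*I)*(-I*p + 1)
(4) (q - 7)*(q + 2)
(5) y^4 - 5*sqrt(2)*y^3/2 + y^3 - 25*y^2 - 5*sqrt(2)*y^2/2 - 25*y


(1) = (n - 5)*(n - 3)^2
(2) = s^2*(s - 2)
(3) = -I*p^3 - 2*p^2 - 13*I*p + 10
(4) = q^2 - 5*q - 14
(5) = y*(y + 1)*(y - 5*sqrt(2))*(y + 5*sqrt(2)/2)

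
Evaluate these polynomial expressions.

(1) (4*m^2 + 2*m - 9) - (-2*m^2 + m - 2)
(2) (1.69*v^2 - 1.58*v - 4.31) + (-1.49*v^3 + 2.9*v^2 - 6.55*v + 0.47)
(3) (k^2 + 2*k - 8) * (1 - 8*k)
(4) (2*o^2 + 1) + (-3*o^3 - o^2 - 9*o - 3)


(1) = 6*m^2 + m - 7
(2) = -1.49*v^3 + 4.59*v^2 - 8.13*v - 3.84
(3) = -8*k^3 - 15*k^2 + 66*k - 8
(4) = -3*o^3 + o^2 - 9*o - 2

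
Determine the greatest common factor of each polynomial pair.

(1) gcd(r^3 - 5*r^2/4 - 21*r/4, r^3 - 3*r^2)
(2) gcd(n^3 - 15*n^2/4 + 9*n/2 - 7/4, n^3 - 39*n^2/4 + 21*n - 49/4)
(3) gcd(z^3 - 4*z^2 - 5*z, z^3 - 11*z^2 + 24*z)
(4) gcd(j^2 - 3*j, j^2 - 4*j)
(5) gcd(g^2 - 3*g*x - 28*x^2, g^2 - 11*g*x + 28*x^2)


(1) = gcd(r*(r - 3)*(r + 7/4), r^2*(r - 3)) = r^2 - 3*r
(2) = n^2 - 11*n/4 + 7/4
(3) = gcd(z*(z - 5)*(z + 1), z*(z - 8)*(z - 3)) = z
(4) = j
(5) = -g + 7*x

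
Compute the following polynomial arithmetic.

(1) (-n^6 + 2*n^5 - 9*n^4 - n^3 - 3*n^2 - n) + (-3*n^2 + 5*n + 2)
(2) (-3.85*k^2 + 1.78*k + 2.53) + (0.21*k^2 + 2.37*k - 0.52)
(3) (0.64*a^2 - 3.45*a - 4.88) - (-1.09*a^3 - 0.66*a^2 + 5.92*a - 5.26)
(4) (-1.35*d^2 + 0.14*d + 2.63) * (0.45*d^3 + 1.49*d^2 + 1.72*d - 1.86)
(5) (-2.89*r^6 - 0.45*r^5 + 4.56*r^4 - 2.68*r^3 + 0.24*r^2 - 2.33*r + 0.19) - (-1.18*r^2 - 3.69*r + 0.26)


(1) = -n^6 + 2*n^5 - 9*n^4 - n^3 - 6*n^2 + 4*n + 2
(2) = -3.64*k^2 + 4.15*k + 2.01
(3) = 1.09*a^3 + 1.3*a^2 - 9.37*a + 0.38
(4) = -0.6075*d^5 - 1.9485*d^4 - 0.9299*d^3 + 6.6705*d^2 + 4.2632*d - 4.8918
(5) = -2.89*r^6 - 0.45*r^5 + 4.56*r^4 - 2.68*r^3 + 1.42*r^2 + 1.36*r - 0.07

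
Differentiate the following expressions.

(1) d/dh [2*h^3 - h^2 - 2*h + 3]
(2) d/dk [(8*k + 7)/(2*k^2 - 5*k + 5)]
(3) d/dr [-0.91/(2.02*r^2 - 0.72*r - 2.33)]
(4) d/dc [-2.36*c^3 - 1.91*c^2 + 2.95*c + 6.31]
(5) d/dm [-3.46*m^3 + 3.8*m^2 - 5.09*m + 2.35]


(1) = 6*h^2 - 2*h - 2
(2) = (-16*k^2 - 28*k + 75)/(4*k^4 - 20*k^3 + 45*k^2 - 50*k + 25)
(3) = (3.6764*r - 0.6552)/(-2.02*r^2 + 0.72*r + 2.33)^2
(4) = -7.08*c^2 - 3.82*c + 2.95
(5) = -10.38*m^2 + 7.6*m - 5.09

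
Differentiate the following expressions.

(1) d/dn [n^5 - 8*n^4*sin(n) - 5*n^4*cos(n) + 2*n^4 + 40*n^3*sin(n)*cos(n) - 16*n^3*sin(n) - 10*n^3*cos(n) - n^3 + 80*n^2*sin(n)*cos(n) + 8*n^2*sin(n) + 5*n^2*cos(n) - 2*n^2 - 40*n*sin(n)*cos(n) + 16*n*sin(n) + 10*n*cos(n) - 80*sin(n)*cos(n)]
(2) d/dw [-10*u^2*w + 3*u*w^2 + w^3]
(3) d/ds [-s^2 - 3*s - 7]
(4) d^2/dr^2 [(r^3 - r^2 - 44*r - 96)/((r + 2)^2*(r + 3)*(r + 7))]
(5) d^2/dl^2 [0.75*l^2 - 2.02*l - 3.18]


(1) = 5*n^4*sin(n) - 8*n^4*cos(n) + 5*n^4 - 22*n^3*sin(n) - 36*n^3*cos(n) + 40*n^3*cos(2*n) + 8*n^3 - 53*n^2*sin(n) + 60*n^2*sin(2*n) - 22*n^2*cos(n) + 80*n^2*cos(2*n) - 3*n^2 + 6*n*sin(n) + 80*n*sin(2*n) + 26*n*cos(n) - 40*n*cos(2*n) - 4*n + 16*sin(n) - 20*sin(2*n) + 10*cos(n) - 80*cos(2*n)
(2) = -10*u^2 + 6*u*w + 3*w^2
(3) = -2*s - 3
(4) = 2*(r^4 - 16*r^3 - 360*r^2 - 2216*r - 4636)/(r^7 + 29*r^6 + 339*r^5 + 2055*r^4 + 6960*r^3 + 13272*r^2 + 13328*r + 5488)
(5) = 1.50000000000000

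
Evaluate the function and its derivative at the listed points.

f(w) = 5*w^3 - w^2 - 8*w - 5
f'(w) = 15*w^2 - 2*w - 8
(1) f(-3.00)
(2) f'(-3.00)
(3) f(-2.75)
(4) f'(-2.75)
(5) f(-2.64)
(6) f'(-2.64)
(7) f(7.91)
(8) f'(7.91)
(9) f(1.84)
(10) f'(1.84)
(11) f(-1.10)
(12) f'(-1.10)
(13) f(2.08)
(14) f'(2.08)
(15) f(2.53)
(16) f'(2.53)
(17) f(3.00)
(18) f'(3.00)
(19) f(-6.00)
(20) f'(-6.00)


(1) = -125.00
(2) = 133.00
(3) = -94.55
(4) = 110.94
(5) = -82.85
(6) = 101.82
(7) = 2343.72
(8) = 914.70
(9) = 8.04
(10) = 39.10
(11) = -4.07
(12) = 12.35
(13) = 19.03
(14) = 52.74
(15) = 49.33
(16) = 82.95
(17) = 97.00
(18) = 121.00
(19) = -1073.00
(20) = 544.00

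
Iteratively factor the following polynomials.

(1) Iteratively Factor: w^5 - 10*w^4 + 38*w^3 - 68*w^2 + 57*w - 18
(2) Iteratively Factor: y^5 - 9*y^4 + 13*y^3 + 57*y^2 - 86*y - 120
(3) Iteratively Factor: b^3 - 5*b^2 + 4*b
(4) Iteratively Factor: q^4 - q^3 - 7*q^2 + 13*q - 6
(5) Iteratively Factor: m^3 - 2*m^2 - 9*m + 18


(1) = (w - 2)*(w^4 - 8*w^3 + 22*w^2 - 24*w + 9) = (w - 2)*(w - 1)*(w^3 - 7*w^2 + 15*w - 9) = (w - 2)*(w - 1)^2*(w^2 - 6*w + 9) = (w - 3)*(w - 2)*(w - 1)^2*(w - 3)
(2) = (y - 4)*(y^4 - 5*y^3 - 7*y^2 + 29*y + 30) = (y - 4)*(y - 3)*(y^3 - 2*y^2 - 13*y - 10) = (y - 4)*(y - 3)*(y + 1)*(y^2 - 3*y - 10) = (y - 4)*(y - 3)*(y + 1)*(y + 2)*(y - 5)
(3) = (b - 4)*(b^2 - b) = b*(b - 4)*(b - 1)
(4) = (q - 1)*(q^3 - 7*q + 6) = (q - 1)^2*(q^2 + q - 6) = (q - 2)*(q - 1)^2*(q + 3)
(5) = (m - 3)*(m^2 + m - 6) = (m - 3)*(m + 3)*(m - 2)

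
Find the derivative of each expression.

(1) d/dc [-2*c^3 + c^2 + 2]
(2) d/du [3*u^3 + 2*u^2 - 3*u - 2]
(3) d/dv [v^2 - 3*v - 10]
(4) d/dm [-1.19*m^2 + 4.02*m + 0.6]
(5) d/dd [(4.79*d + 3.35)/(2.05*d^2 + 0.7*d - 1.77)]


(1) = 2*c*(1 - 3*c)
(2) = 9*u^2 + 4*u - 3
(3) = 2*v - 3
(4) = 4.02 - 2.38*m
(5) = (9.8195*d^2 + 3.353*d - (4.1*d + 0.7)*(4.79*d + 3.35) - 8.4783)/(2.05*d^2 + 0.7*d - 1.77)^2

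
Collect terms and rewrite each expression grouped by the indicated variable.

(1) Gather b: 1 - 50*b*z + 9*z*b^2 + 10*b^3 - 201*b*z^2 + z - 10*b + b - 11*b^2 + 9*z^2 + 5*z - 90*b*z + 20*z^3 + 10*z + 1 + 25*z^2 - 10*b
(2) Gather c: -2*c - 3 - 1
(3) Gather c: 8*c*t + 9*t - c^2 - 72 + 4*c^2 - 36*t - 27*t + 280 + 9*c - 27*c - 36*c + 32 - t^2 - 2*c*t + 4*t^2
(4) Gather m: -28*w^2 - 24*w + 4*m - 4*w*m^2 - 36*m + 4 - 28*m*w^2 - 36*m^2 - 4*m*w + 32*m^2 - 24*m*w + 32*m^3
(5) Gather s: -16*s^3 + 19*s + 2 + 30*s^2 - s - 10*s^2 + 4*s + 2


(1) = 10*b^3 + b^2*(9*z - 11) + b*(-201*z^2 - 140*z - 19) + 20*z^3 + 34*z^2 + 16*z + 2
(2) = -2*c - 4
(3) = 3*c^2 + c*(6*t - 54) + 3*t^2 - 54*t + 240
(4) = 32*m^3 + m^2*(-4*w - 4) + m*(-28*w^2 - 28*w - 32) - 28*w^2 - 24*w + 4
(5) = -16*s^3 + 20*s^2 + 22*s + 4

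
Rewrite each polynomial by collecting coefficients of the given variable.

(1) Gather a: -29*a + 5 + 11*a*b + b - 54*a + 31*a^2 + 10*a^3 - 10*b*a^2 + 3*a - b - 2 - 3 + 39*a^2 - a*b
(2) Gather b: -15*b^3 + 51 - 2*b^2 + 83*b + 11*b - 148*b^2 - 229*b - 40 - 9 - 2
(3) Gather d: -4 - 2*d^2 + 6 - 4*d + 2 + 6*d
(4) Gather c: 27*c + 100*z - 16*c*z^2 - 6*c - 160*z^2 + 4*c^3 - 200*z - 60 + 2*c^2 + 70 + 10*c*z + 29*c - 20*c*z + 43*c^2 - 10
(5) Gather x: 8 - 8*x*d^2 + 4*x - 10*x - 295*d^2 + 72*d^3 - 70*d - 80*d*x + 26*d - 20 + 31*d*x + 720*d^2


(1) = 10*a^3 + a^2*(70 - 10*b) + a*(10*b - 80)
(2) = -15*b^3 - 150*b^2 - 135*b
(3) = -2*d^2 + 2*d + 4
(4) = 4*c^3 + 45*c^2 + c*(-16*z^2 - 10*z + 50) - 160*z^2 - 100*z
(5) = 72*d^3 + 425*d^2 - 44*d + x*(-8*d^2 - 49*d - 6) - 12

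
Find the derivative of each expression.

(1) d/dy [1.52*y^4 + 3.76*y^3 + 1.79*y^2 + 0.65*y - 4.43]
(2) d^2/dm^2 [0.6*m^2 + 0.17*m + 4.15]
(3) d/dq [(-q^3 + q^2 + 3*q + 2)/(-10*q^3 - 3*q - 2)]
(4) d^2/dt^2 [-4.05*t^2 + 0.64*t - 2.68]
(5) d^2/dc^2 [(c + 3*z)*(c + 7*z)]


(1) = 6.08*y^3 + 11.28*y^2 + 3.58*y + 0.65
(2) = 1.20000000000000
(3) = q*(10*q^3 + 66*q^2 + 63*q - 4)/(100*q^6 + 60*q^4 + 40*q^3 + 9*q^2 + 12*q + 4)
(4) = -8.10000000000000
(5) = 2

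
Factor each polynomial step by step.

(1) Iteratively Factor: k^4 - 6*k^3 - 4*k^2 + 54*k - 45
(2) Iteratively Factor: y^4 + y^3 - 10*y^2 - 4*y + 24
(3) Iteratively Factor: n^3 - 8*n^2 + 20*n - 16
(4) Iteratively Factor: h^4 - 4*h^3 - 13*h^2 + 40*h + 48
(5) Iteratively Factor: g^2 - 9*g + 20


(1) = (k - 1)*(k^3 - 5*k^2 - 9*k + 45) = (k - 3)*(k - 1)*(k^2 - 2*k - 15) = (k - 5)*(k - 3)*(k - 1)*(k + 3)
(2) = (y + 2)*(y^3 - y^2 - 8*y + 12) = (y - 2)*(y + 2)*(y^2 + y - 6) = (y - 2)^2*(y + 2)*(y + 3)
(3) = (n - 4)*(n^2 - 4*n + 4) = (n - 4)*(n - 2)*(n - 2)
(4) = (h + 3)*(h^3 - 7*h^2 + 8*h + 16) = (h - 4)*(h + 3)*(h^2 - 3*h - 4) = (h - 4)*(h + 1)*(h + 3)*(h - 4)
(5) = (g - 5)*(g - 4)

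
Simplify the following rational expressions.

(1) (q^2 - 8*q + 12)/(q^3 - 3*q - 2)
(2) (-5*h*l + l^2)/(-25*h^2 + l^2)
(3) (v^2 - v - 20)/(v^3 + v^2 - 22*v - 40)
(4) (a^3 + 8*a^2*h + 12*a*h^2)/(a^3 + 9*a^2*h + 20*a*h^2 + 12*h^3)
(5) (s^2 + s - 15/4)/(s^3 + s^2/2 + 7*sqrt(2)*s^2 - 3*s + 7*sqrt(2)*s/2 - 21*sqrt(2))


(1) = (q - 6)/(q^2 + 2*q + 1)
(2) = l/(5*h + l)
(3) = 1/(v + 2)
(4) = a/(a + h)
(5) = (8*s + 20)/(8*s^2 + s*(16 + 56*sqrt(2)) + 112*sqrt(2))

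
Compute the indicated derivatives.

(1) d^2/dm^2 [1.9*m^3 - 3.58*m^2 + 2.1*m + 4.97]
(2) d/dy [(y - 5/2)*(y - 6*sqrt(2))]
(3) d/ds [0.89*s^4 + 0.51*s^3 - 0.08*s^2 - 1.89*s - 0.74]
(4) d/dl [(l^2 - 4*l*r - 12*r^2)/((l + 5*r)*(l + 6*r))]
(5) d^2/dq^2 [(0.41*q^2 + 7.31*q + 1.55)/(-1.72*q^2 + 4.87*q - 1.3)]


(1) = 11.4*m - 7.16
(2) = 2*y - 6*sqrt(2) - 5/2
(3) = 3.56*s^3 + 1.53*s^2 - 0.16*s - 1.89
(4) = 3*r*(5*l^2 + 28*l*r + 4*r^2)/(l^4 + 22*l^3*r + 181*l^2*r^2 + 660*l*r^3 + 900*r^4)
(5) = (-50.120456*q^3 - 22.01256*q^2 + 175.97148*q - 160.53581)/(5.088448*q^6 - 43.222224*q^5 + 133.916964*q^4 - 180.837223*q^3 + 101.21631*q^2 - 24.6909*q + 2.197)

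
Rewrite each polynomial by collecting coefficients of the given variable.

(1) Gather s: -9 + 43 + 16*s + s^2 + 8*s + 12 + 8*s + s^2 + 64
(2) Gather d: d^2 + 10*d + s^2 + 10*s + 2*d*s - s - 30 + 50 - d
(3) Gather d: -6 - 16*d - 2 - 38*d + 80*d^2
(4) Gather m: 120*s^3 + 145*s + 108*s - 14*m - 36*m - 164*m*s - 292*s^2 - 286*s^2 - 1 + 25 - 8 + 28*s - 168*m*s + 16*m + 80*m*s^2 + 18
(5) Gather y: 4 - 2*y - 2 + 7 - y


(1) = 2*s^2 + 32*s + 110
(2) = d^2 + d*(2*s + 9) + s^2 + 9*s + 20
(3) = 80*d^2 - 54*d - 8
(4) = m*(80*s^2 - 332*s - 34) + 120*s^3 - 578*s^2 + 281*s + 34
(5) = 9 - 3*y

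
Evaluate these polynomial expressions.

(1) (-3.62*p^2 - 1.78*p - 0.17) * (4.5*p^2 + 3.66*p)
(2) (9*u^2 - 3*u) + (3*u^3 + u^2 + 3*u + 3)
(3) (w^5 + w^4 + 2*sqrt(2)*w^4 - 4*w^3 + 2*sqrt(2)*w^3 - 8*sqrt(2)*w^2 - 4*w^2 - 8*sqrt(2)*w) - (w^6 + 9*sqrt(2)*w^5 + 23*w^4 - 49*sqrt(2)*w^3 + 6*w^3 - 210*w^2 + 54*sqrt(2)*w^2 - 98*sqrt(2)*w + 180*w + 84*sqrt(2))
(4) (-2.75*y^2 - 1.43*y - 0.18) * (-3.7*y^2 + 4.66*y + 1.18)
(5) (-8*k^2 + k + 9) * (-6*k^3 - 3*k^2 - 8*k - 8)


(1) = -16.29*p^4 - 21.2592*p^3 - 7.2798*p^2 - 0.6222*p
(2) = 3*u^3 + 10*u^2 + 3
(3) = -w^6 - 9*sqrt(2)*w^5 + w^5 - 22*w^4 + 2*sqrt(2)*w^4 - 10*w^3 + 51*sqrt(2)*w^3 - 62*sqrt(2)*w^2 + 206*w^2 - 180*w + 90*sqrt(2)*w - 84*sqrt(2)
(4) = 10.175*y^4 - 7.524*y^3 - 9.2428*y^2 - 2.5262*y - 0.2124
(5) = 48*k^5 + 18*k^4 + 7*k^3 + 29*k^2 - 80*k - 72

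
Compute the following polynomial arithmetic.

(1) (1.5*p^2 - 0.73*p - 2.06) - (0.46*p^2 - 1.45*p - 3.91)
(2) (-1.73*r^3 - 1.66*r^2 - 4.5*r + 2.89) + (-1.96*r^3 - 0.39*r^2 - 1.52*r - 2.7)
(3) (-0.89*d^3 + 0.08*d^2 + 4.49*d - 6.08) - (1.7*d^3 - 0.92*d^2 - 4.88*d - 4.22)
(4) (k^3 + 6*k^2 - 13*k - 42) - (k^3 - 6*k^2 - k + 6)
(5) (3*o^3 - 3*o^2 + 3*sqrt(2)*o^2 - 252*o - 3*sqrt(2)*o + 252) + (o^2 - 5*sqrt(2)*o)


(1) = 1.04*p^2 + 0.72*p + 1.85
(2) = -3.69*r^3 - 2.05*r^2 - 6.02*r + 0.19
(3) = -2.59*d^3 + 1.0*d^2 + 9.37*d - 1.86
(4) = 12*k^2 - 12*k - 48
(5) = 3*o^3 - 2*o^2 + 3*sqrt(2)*o^2 - 252*o - 8*sqrt(2)*o + 252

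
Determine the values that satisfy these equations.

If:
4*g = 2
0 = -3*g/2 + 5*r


Then:
g = 1/2
r = 3/20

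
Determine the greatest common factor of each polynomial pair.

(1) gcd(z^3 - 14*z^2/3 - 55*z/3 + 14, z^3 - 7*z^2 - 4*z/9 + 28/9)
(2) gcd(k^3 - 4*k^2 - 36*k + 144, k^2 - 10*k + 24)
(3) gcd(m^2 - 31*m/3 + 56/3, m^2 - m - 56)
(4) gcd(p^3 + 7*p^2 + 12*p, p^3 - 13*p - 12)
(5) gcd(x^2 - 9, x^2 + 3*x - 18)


(1) = gcd((z - 7)*(z - 2/3)*(z + 3), (z - 7)*(z - 2/3)*(z + 2/3)) = z^2 - 23*z/3 + 14/3
(2) = gcd((k - 6)*(k - 4)*(k + 6), (k - 6)*(k - 4)) = k^2 - 10*k + 24
(3) = gcd((m - 8)*(m - 7/3), (m - 8)*(m + 7)) = m - 8
(4) = p + 3
(5) = x - 3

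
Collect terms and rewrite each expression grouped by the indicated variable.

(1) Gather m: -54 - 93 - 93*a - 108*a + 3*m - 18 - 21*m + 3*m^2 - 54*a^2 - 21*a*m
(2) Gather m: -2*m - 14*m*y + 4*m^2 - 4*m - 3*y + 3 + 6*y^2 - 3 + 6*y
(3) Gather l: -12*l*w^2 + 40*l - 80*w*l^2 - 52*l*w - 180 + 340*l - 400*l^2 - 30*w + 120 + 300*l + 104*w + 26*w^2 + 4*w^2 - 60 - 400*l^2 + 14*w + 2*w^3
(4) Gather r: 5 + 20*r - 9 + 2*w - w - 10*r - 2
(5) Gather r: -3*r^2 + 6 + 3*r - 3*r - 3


(1) = -54*a^2 - 201*a + 3*m^2 + m*(-21*a - 18) - 165
(2) = 4*m^2 + m*(-14*y - 6) + 6*y^2 + 3*y
(3) = l^2*(-80*w - 800) + l*(-12*w^2 - 52*w + 680) + 2*w^3 + 30*w^2 + 88*w - 120
(4) = 10*r + w - 6
(5) = 3 - 3*r^2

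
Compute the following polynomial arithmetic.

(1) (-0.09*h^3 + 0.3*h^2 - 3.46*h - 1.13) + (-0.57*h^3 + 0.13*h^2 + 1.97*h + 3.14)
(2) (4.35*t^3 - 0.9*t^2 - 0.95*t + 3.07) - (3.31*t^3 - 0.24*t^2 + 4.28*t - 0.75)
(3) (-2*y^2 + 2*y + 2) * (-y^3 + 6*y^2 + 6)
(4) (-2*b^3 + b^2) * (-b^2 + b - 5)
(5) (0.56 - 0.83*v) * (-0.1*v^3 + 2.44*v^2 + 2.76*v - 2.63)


(1) = -0.66*h^3 + 0.43*h^2 - 1.49*h + 2.01
(2) = 1.04*t^3 - 0.66*t^2 - 5.23*t + 3.82
(3) = 2*y^5 - 14*y^4 + 10*y^3 + 12*y + 12
(4) = 2*b^5 - 3*b^4 + 11*b^3 - 5*b^2
(5) = 0.083*v^4 - 2.0812*v^3 - 0.9244*v^2 + 3.7285*v - 1.4728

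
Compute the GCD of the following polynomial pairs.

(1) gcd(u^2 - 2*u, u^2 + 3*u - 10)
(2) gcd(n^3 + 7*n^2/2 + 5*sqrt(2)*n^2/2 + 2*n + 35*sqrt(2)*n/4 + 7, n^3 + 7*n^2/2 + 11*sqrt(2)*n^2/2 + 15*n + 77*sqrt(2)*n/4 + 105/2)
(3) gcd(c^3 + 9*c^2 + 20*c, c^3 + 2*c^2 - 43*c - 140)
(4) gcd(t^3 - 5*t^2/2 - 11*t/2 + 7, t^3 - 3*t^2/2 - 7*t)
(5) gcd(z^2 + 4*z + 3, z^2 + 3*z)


(1) = gcd(u*(u - 2), (u - 2)*(u + 5)) = u - 2
(2) = n + 7/2
(3) = gcd(c*(c + 4)*(c + 5), (c - 7)*(c + 4)*(c + 5)) = c^2 + 9*c + 20
(4) = t^2 - 3*t/2 - 7
(5) = gcd((z + 1)*(z + 3), z*(z + 3)) = z + 3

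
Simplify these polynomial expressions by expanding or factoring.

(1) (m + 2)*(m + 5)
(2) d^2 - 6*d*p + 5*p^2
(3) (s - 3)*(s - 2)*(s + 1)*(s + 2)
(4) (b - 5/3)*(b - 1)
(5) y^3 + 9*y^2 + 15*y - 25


(1) = m^2 + 7*m + 10
(2) = (d - 5*p)*(d - p)
(3) = s^4 - 2*s^3 - 7*s^2 + 8*s + 12
(4) = b^2 - 8*b/3 + 5/3
(5) = (y - 1)*(y + 5)^2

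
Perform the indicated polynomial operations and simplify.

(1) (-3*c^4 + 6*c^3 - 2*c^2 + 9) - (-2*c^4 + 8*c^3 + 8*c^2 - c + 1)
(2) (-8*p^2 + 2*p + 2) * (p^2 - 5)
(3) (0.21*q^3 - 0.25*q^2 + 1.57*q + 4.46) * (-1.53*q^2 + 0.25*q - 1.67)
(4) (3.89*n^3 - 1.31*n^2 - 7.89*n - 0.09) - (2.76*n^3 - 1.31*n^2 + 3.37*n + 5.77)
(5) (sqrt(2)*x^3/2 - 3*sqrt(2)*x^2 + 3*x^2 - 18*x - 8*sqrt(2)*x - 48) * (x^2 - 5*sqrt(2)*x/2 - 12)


(1) = -c^4 - 2*c^3 - 10*c^2 + c + 8
(2) = -8*p^4 + 2*p^3 + 42*p^2 - 10*p - 10
(3) = -0.3213*q^5 + 0.435*q^4 - 2.8153*q^3 - 6.0138*q^2 - 1.5069*q - 7.4482
(4) = 1.13*n^3 - 11.26*n - 5.86
(5) = sqrt(2)*x^5/2 - 3*sqrt(2)*x^4 + x^4/2 - 43*sqrt(2)*x^3/2 - 3*x^3 - 44*x^2 + 81*sqrt(2)*x^2 + 216*x + 216*sqrt(2)*x + 576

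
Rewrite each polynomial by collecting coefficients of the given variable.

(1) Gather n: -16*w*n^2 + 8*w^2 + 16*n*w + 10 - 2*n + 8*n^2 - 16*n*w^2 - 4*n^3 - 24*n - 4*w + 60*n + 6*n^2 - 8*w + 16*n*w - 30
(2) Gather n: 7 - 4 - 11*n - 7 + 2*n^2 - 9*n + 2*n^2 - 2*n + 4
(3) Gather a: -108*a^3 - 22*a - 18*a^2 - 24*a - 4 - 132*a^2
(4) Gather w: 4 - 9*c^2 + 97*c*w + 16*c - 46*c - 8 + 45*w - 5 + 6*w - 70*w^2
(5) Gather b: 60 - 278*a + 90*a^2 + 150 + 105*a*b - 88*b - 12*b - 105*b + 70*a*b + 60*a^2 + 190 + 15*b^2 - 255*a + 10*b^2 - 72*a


(1) = -4*n^3 + n^2*(14 - 16*w) + n*(-16*w^2 + 32*w + 34) + 8*w^2 - 12*w - 20
(2) = 4*n^2 - 22*n
(3) = -108*a^3 - 150*a^2 - 46*a - 4
(4) = -9*c^2 - 30*c - 70*w^2 + w*(97*c + 51) - 9
(5) = 150*a^2 - 605*a + 25*b^2 + b*(175*a - 205) + 400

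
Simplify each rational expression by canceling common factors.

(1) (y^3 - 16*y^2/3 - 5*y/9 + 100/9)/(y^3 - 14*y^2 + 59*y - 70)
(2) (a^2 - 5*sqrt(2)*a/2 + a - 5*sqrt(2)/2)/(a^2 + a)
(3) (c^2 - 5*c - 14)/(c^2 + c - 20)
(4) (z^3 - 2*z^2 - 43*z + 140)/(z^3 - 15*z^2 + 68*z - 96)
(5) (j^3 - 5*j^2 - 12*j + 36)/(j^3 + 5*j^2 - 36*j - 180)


(1) = (9*y^2 - 3*y - 20)/(9*y^2 - 81*y + 126)
(2) = (2*a - 5*sqrt(2))/(2*a)
(3) = (c^2 - 5*c - 14)/(c^2 + c - 20)
(4) = (z^2 + 2*z - 35)/(z^2 - 11*z + 24)
(5) = (j^2 + j - 6)/(j^2 + 11*j + 30)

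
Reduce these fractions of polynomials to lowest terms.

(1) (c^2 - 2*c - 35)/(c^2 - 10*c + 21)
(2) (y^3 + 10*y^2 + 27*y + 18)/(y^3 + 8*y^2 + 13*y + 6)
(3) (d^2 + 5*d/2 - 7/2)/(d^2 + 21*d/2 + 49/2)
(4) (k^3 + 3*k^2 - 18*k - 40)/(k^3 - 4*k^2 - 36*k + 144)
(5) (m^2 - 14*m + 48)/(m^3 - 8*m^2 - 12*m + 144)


(1) = (c + 5)/(c - 3)
(2) = (y + 3)/(y + 1)
(3) = (d - 1)/(d + 7)
(4) = (k^2 + 7*k + 10)/(k^2 - 36)
(5) = (m - 8)/(m^2 - 2*m - 24)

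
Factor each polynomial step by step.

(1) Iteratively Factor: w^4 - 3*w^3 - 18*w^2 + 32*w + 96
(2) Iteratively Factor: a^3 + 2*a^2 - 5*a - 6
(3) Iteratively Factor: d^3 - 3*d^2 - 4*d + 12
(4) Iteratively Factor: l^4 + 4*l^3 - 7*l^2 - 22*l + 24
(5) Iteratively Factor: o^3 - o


(1) = (w - 4)*(w^3 + w^2 - 14*w - 24) = (w - 4)*(w + 2)*(w^2 - w - 12) = (w - 4)^2*(w + 2)*(w + 3)
(2) = (a + 3)*(a^2 - a - 2) = (a - 2)*(a + 3)*(a + 1)
(3) = (d + 2)*(d^2 - 5*d + 6) = (d - 3)*(d + 2)*(d - 2)
(4) = (l + 4)*(l^3 - 7*l + 6) = (l - 1)*(l + 4)*(l^2 + l - 6) = (l - 1)*(l + 3)*(l + 4)*(l - 2)
(5) = (o - 1)*(o^2 + o) = (o - 1)*(o + 1)*(o)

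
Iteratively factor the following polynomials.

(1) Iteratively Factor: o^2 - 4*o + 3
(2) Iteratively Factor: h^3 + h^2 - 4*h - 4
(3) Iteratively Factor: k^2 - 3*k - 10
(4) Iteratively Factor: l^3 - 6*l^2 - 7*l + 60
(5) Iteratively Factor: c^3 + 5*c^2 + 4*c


(1) = (o - 3)*(o - 1)
(2) = (h - 2)*(h^2 + 3*h + 2) = (h - 2)*(h + 2)*(h + 1)
(3) = (k + 2)*(k - 5)
(4) = (l - 4)*(l^2 - 2*l - 15) = (l - 5)*(l - 4)*(l + 3)
(5) = (c + 4)*(c^2 + c) = c*(c + 4)*(c + 1)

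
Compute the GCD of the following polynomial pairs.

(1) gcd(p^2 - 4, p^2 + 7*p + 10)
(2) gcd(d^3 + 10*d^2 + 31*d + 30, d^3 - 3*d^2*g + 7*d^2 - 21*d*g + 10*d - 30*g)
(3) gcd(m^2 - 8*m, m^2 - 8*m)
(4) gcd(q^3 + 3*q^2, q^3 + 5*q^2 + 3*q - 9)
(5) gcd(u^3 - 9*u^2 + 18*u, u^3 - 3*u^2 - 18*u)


(1) = p + 2
(2) = d^2 + 7*d + 10
(3) = gcd(m*(m - 8), m*(m - 8)) = m^2 - 8*m
(4) = gcd(q^2*(q + 3), (q - 1)*(q + 3)^2) = q + 3
(5) = gcd(u*(u - 6)*(u - 3), u*(u - 6)*(u + 3)) = u^2 - 6*u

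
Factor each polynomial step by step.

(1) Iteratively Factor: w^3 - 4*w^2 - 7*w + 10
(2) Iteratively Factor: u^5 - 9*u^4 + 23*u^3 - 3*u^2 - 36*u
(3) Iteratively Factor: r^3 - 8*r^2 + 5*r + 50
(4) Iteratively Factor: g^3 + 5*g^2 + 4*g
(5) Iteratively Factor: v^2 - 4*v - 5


(1) = (w - 1)*(w^2 - 3*w - 10) = (w - 1)*(w + 2)*(w - 5)
(2) = (u)*(u^4 - 9*u^3 + 23*u^2 - 3*u - 36) = u*(u - 3)*(u^3 - 6*u^2 + 5*u + 12) = u*(u - 3)*(u + 1)*(u^2 - 7*u + 12) = u*(u - 3)^2*(u + 1)*(u - 4)
(3) = (r - 5)*(r^2 - 3*r - 10) = (r - 5)^2*(r + 2)
(4) = (g + 1)*(g^2 + 4*g) = (g + 1)*(g + 4)*(g)
(5) = (v + 1)*(v - 5)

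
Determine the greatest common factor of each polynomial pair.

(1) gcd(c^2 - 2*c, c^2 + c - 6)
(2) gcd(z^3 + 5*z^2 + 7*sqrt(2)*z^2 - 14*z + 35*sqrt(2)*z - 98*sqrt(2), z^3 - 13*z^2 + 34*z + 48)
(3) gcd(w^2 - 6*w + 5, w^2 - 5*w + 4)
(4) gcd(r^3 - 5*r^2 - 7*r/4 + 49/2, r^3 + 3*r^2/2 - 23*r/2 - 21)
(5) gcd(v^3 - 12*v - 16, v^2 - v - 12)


(1) = c - 2
(2) = 1
(3) = w - 1
(4) = gcd((r - 7/2)^2*(r + 2), (r - 7/2)*(r + 2)*(r + 3)) = r^2 - 3*r/2 - 7
(5) = v - 4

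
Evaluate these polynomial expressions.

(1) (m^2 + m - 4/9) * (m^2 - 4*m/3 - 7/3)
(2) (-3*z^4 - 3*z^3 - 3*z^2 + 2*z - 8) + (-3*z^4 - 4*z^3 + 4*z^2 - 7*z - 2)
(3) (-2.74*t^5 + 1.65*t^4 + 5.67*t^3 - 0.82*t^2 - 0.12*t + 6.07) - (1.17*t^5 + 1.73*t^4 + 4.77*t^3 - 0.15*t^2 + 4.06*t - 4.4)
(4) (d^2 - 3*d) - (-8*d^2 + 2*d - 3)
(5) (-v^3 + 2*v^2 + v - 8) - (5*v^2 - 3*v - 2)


(1) = m^4 - m^3/3 - 37*m^2/9 - 47*m/27 + 28/27
(2) = -6*z^4 - 7*z^3 + z^2 - 5*z - 10
(3) = -3.91*t^5 - 0.08*t^4 + 0.9*t^3 - 0.67*t^2 - 4.18*t + 10.47
(4) = 9*d^2 - 5*d + 3
(5) = -v^3 - 3*v^2 + 4*v - 6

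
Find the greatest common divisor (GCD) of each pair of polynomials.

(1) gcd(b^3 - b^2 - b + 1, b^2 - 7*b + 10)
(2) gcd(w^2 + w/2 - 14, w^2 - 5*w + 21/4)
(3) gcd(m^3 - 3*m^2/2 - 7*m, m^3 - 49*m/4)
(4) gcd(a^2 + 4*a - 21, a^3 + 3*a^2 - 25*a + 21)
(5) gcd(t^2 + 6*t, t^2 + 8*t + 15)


(1) = gcd((b - 1)^2*(b + 1), (b - 5)*(b - 2)) = 1
(2) = gcd((w - 7/2)*(w + 4), (w - 7/2)*(w - 3/2)) = w - 7/2
(3) = m^2 - 7*m/2
(4) = a^2 + 4*a - 21
(5) = 1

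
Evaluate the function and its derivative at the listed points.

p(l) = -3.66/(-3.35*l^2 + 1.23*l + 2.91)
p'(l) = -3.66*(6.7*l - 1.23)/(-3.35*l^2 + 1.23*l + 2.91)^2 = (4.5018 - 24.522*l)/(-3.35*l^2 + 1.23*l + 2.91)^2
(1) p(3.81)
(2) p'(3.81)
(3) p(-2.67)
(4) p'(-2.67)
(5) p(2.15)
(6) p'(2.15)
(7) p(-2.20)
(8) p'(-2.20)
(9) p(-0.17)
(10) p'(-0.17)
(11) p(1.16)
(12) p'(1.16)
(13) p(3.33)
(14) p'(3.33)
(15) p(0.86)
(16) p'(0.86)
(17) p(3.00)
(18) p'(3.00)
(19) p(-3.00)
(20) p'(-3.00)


(1) = 0.09
(2) = -0.05
(3) = 0.15
(4) = 0.12
(5) = 0.37
(6) = -0.49
(7) = 0.23
(8) = 0.23
(9) = -1.41
(10) = 1.28
(11) = 21.41
(12) = -819.22
(13) = 0.12
(14) = -0.08
(15) = -2.46
(16) = -7.47
(17) = 0.16
(18) = -0.12
(19) = 0.12
(20) = 0.08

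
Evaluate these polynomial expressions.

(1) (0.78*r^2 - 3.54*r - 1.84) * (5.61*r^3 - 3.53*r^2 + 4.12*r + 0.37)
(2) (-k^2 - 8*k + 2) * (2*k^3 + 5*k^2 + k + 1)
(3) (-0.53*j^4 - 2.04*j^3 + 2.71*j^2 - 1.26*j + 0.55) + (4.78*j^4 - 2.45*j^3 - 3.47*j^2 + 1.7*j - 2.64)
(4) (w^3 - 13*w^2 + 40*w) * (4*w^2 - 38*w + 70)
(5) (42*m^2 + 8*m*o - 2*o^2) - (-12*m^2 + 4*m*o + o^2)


(1) = 4.3758*r^5 - 22.6128*r^4 + 5.3874*r^3 - 7.801*r^2 - 8.8906*r - 0.6808
(2) = -2*k^5 - 21*k^4 - 37*k^3 + k^2 - 6*k + 2
(3) = 4.25*j^4 - 4.49*j^3 - 0.76*j^2 + 0.44*j - 2.09
(4) = 4*w^5 - 90*w^4 + 724*w^3 - 2430*w^2 + 2800*w
(5) = 54*m^2 + 4*m*o - 3*o^2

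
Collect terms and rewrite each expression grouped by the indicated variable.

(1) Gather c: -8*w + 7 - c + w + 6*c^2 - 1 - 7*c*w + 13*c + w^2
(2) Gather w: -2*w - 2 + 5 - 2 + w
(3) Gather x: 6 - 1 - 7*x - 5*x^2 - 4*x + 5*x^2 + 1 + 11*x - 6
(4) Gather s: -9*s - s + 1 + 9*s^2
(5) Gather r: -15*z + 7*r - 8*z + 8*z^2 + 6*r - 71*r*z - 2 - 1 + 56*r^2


(1) = 6*c^2 + c*(12 - 7*w) + w^2 - 7*w + 6
(2) = 1 - w
(3) = 0
(4) = 9*s^2 - 10*s + 1
(5) = 56*r^2 + r*(13 - 71*z) + 8*z^2 - 23*z - 3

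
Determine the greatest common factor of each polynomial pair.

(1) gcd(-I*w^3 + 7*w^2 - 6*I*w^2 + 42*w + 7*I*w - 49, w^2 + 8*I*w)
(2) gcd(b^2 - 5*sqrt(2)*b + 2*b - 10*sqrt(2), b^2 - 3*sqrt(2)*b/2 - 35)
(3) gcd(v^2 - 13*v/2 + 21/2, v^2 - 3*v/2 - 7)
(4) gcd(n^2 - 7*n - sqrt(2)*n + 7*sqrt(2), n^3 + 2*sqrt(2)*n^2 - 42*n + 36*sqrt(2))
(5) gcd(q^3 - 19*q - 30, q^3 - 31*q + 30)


(1) = 1
(2) = b - 5*sqrt(2)
(3) = v - 7/2
(4) = gcd((n - 7)*(n - sqrt(2)), (n - 3*sqrt(2))*(n - sqrt(2))*(n + 6*sqrt(2))) = n - sqrt(2)
(5) = q - 5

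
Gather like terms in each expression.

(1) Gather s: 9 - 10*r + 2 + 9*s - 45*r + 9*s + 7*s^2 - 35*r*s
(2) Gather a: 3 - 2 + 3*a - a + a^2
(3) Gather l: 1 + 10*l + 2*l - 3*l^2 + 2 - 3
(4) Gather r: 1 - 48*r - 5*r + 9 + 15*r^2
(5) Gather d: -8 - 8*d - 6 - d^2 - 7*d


(1) = -55*r + 7*s^2 + s*(18 - 35*r) + 11
(2) = a^2 + 2*a + 1
(3) = -3*l^2 + 12*l
(4) = 15*r^2 - 53*r + 10
(5) = -d^2 - 15*d - 14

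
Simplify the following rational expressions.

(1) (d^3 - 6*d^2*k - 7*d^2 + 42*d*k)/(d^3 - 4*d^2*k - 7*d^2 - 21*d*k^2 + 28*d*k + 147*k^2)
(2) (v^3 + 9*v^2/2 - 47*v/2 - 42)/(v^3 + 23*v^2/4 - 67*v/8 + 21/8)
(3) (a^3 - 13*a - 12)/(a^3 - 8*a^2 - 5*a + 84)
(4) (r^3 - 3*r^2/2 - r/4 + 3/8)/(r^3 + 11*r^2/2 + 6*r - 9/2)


(1) = (d^2 - 6*d*k)/(d^2 - 4*d*k - 21*k^2)
(2) = (8*v^2 - 20*v - 48)/(8*v^2 - 10*v + 3)
(3) = (a + 1)/(a - 7)
(4) = (4*r^2 - 4*r - 3)/(4*r^2 + 24*r + 36)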